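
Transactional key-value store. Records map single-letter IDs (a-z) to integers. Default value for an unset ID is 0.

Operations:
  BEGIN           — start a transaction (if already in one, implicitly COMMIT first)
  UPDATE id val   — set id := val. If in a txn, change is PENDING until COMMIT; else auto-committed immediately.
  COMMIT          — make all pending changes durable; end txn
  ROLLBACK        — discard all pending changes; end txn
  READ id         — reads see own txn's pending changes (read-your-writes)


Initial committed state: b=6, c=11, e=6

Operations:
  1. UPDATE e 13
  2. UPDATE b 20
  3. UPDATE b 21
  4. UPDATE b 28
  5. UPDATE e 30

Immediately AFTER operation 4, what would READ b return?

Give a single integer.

Initial committed: {b=6, c=11, e=6}
Op 1: UPDATE e=13 (auto-commit; committed e=13)
Op 2: UPDATE b=20 (auto-commit; committed b=20)
Op 3: UPDATE b=21 (auto-commit; committed b=21)
Op 4: UPDATE b=28 (auto-commit; committed b=28)
After op 4: visible(b) = 28 (pending={}, committed={b=28, c=11, e=13})

Answer: 28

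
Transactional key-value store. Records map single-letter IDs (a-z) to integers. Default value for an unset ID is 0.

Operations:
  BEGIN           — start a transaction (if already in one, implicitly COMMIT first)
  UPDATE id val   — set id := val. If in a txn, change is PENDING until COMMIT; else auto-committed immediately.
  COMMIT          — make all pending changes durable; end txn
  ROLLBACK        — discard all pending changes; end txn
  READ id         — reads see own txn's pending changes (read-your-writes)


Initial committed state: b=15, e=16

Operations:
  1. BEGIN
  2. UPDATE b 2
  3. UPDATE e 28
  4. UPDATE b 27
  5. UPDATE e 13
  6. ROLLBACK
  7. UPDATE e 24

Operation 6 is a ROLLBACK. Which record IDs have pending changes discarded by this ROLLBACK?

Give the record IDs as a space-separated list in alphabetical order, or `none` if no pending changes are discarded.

Initial committed: {b=15, e=16}
Op 1: BEGIN: in_txn=True, pending={}
Op 2: UPDATE b=2 (pending; pending now {b=2})
Op 3: UPDATE e=28 (pending; pending now {b=2, e=28})
Op 4: UPDATE b=27 (pending; pending now {b=27, e=28})
Op 5: UPDATE e=13 (pending; pending now {b=27, e=13})
Op 6: ROLLBACK: discarded pending ['b', 'e']; in_txn=False
Op 7: UPDATE e=24 (auto-commit; committed e=24)
ROLLBACK at op 6 discards: ['b', 'e']

Answer: b e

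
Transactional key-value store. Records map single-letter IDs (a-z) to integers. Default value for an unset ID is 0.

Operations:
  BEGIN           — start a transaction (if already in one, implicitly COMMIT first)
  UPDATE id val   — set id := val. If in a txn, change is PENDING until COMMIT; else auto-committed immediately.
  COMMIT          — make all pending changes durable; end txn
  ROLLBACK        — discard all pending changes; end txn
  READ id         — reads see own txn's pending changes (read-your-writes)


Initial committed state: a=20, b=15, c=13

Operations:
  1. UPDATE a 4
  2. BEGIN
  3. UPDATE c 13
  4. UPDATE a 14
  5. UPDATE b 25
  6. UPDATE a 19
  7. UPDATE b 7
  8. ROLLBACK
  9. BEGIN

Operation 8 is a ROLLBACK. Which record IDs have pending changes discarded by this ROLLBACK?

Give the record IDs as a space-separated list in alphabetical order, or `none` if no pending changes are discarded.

Answer: a b c

Derivation:
Initial committed: {a=20, b=15, c=13}
Op 1: UPDATE a=4 (auto-commit; committed a=4)
Op 2: BEGIN: in_txn=True, pending={}
Op 3: UPDATE c=13 (pending; pending now {c=13})
Op 4: UPDATE a=14 (pending; pending now {a=14, c=13})
Op 5: UPDATE b=25 (pending; pending now {a=14, b=25, c=13})
Op 6: UPDATE a=19 (pending; pending now {a=19, b=25, c=13})
Op 7: UPDATE b=7 (pending; pending now {a=19, b=7, c=13})
Op 8: ROLLBACK: discarded pending ['a', 'b', 'c']; in_txn=False
Op 9: BEGIN: in_txn=True, pending={}
ROLLBACK at op 8 discards: ['a', 'b', 'c']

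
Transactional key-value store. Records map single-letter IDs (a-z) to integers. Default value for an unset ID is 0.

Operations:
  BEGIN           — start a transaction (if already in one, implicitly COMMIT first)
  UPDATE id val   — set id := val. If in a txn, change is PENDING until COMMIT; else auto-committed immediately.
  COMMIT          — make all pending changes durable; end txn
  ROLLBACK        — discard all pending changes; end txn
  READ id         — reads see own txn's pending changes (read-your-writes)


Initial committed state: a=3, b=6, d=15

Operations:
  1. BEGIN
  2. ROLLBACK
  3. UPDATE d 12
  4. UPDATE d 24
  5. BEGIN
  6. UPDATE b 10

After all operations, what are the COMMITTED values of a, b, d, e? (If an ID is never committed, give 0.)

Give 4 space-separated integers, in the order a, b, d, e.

Initial committed: {a=3, b=6, d=15}
Op 1: BEGIN: in_txn=True, pending={}
Op 2: ROLLBACK: discarded pending []; in_txn=False
Op 3: UPDATE d=12 (auto-commit; committed d=12)
Op 4: UPDATE d=24 (auto-commit; committed d=24)
Op 5: BEGIN: in_txn=True, pending={}
Op 6: UPDATE b=10 (pending; pending now {b=10})
Final committed: {a=3, b=6, d=24}

Answer: 3 6 24 0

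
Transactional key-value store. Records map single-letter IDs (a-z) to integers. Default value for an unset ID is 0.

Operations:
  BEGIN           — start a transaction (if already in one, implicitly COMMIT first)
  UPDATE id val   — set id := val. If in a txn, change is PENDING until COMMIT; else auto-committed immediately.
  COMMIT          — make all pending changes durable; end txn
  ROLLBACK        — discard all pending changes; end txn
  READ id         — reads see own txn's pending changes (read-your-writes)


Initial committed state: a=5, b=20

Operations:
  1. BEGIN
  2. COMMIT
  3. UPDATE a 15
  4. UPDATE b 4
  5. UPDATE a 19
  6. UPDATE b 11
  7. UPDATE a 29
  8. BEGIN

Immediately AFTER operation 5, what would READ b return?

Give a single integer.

Answer: 4

Derivation:
Initial committed: {a=5, b=20}
Op 1: BEGIN: in_txn=True, pending={}
Op 2: COMMIT: merged [] into committed; committed now {a=5, b=20}
Op 3: UPDATE a=15 (auto-commit; committed a=15)
Op 4: UPDATE b=4 (auto-commit; committed b=4)
Op 5: UPDATE a=19 (auto-commit; committed a=19)
After op 5: visible(b) = 4 (pending={}, committed={a=19, b=4})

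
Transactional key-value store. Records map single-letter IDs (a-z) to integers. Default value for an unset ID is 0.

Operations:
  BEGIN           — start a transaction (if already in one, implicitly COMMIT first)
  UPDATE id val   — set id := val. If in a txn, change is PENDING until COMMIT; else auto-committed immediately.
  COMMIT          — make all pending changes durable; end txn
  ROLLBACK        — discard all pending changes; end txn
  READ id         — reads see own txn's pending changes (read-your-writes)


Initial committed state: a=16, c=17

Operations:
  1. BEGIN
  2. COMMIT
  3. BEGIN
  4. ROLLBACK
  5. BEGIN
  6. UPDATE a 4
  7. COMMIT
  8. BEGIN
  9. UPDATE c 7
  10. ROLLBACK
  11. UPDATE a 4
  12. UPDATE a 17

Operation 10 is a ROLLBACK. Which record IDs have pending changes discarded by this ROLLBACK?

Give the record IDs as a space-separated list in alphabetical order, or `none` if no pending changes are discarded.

Answer: c

Derivation:
Initial committed: {a=16, c=17}
Op 1: BEGIN: in_txn=True, pending={}
Op 2: COMMIT: merged [] into committed; committed now {a=16, c=17}
Op 3: BEGIN: in_txn=True, pending={}
Op 4: ROLLBACK: discarded pending []; in_txn=False
Op 5: BEGIN: in_txn=True, pending={}
Op 6: UPDATE a=4 (pending; pending now {a=4})
Op 7: COMMIT: merged ['a'] into committed; committed now {a=4, c=17}
Op 8: BEGIN: in_txn=True, pending={}
Op 9: UPDATE c=7 (pending; pending now {c=7})
Op 10: ROLLBACK: discarded pending ['c']; in_txn=False
Op 11: UPDATE a=4 (auto-commit; committed a=4)
Op 12: UPDATE a=17 (auto-commit; committed a=17)
ROLLBACK at op 10 discards: ['c']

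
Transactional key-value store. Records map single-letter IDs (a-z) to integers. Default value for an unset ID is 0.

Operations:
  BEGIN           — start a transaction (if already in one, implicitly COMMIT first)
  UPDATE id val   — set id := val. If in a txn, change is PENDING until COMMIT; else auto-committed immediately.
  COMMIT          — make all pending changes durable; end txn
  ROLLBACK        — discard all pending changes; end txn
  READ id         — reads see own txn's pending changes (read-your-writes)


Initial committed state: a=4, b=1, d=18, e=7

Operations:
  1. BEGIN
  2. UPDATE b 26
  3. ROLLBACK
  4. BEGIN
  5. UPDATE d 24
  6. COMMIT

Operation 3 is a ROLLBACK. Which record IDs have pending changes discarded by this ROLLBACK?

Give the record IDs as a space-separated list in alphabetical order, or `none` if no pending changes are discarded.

Initial committed: {a=4, b=1, d=18, e=7}
Op 1: BEGIN: in_txn=True, pending={}
Op 2: UPDATE b=26 (pending; pending now {b=26})
Op 3: ROLLBACK: discarded pending ['b']; in_txn=False
Op 4: BEGIN: in_txn=True, pending={}
Op 5: UPDATE d=24 (pending; pending now {d=24})
Op 6: COMMIT: merged ['d'] into committed; committed now {a=4, b=1, d=24, e=7}
ROLLBACK at op 3 discards: ['b']

Answer: b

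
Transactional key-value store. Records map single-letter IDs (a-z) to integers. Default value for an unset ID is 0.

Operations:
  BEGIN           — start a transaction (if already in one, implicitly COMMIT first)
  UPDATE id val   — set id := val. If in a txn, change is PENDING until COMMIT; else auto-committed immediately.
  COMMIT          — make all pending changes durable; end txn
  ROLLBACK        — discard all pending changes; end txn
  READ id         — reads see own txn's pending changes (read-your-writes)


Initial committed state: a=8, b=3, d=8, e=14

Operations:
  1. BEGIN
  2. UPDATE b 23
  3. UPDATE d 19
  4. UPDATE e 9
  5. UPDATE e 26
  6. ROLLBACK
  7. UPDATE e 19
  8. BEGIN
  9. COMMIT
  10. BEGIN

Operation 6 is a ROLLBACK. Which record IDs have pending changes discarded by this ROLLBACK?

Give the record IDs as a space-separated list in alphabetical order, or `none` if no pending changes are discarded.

Initial committed: {a=8, b=3, d=8, e=14}
Op 1: BEGIN: in_txn=True, pending={}
Op 2: UPDATE b=23 (pending; pending now {b=23})
Op 3: UPDATE d=19 (pending; pending now {b=23, d=19})
Op 4: UPDATE e=9 (pending; pending now {b=23, d=19, e=9})
Op 5: UPDATE e=26 (pending; pending now {b=23, d=19, e=26})
Op 6: ROLLBACK: discarded pending ['b', 'd', 'e']; in_txn=False
Op 7: UPDATE e=19 (auto-commit; committed e=19)
Op 8: BEGIN: in_txn=True, pending={}
Op 9: COMMIT: merged [] into committed; committed now {a=8, b=3, d=8, e=19}
Op 10: BEGIN: in_txn=True, pending={}
ROLLBACK at op 6 discards: ['b', 'd', 'e']

Answer: b d e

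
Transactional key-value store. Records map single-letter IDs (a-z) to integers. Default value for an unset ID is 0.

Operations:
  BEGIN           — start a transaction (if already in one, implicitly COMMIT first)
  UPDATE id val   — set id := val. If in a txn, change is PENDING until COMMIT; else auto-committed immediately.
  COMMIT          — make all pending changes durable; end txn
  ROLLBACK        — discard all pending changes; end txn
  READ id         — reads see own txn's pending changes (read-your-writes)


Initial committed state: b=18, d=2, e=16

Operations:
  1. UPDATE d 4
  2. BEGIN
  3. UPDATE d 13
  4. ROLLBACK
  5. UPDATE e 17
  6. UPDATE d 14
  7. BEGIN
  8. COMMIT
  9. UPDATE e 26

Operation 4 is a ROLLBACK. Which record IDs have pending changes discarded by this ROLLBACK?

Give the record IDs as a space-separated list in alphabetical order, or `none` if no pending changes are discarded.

Answer: d

Derivation:
Initial committed: {b=18, d=2, e=16}
Op 1: UPDATE d=4 (auto-commit; committed d=4)
Op 2: BEGIN: in_txn=True, pending={}
Op 3: UPDATE d=13 (pending; pending now {d=13})
Op 4: ROLLBACK: discarded pending ['d']; in_txn=False
Op 5: UPDATE e=17 (auto-commit; committed e=17)
Op 6: UPDATE d=14 (auto-commit; committed d=14)
Op 7: BEGIN: in_txn=True, pending={}
Op 8: COMMIT: merged [] into committed; committed now {b=18, d=14, e=17}
Op 9: UPDATE e=26 (auto-commit; committed e=26)
ROLLBACK at op 4 discards: ['d']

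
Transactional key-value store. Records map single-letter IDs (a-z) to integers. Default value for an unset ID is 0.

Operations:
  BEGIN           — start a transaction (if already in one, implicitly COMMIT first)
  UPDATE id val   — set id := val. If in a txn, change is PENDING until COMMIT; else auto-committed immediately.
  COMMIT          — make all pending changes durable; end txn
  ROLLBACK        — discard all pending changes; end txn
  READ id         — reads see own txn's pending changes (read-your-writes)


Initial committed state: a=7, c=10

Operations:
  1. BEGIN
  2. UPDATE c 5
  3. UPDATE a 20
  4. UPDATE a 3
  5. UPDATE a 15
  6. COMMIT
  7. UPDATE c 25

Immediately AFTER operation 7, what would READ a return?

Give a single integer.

Initial committed: {a=7, c=10}
Op 1: BEGIN: in_txn=True, pending={}
Op 2: UPDATE c=5 (pending; pending now {c=5})
Op 3: UPDATE a=20 (pending; pending now {a=20, c=5})
Op 4: UPDATE a=3 (pending; pending now {a=3, c=5})
Op 5: UPDATE a=15 (pending; pending now {a=15, c=5})
Op 6: COMMIT: merged ['a', 'c'] into committed; committed now {a=15, c=5}
Op 7: UPDATE c=25 (auto-commit; committed c=25)
After op 7: visible(a) = 15 (pending={}, committed={a=15, c=25})

Answer: 15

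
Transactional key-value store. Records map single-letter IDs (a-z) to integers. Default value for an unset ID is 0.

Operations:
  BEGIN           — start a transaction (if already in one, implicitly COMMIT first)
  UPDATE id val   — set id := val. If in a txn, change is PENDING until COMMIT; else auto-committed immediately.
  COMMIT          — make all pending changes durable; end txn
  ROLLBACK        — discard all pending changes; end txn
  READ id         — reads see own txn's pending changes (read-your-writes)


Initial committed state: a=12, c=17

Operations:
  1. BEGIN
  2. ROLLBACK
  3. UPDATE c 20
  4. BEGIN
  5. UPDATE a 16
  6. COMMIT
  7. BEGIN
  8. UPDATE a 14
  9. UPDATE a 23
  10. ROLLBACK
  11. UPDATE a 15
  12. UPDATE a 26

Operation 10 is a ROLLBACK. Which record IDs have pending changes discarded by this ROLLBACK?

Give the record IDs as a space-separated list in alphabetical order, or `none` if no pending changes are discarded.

Answer: a

Derivation:
Initial committed: {a=12, c=17}
Op 1: BEGIN: in_txn=True, pending={}
Op 2: ROLLBACK: discarded pending []; in_txn=False
Op 3: UPDATE c=20 (auto-commit; committed c=20)
Op 4: BEGIN: in_txn=True, pending={}
Op 5: UPDATE a=16 (pending; pending now {a=16})
Op 6: COMMIT: merged ['a'] into committed; committed now {a=16, c=20}
Op 7: BEGIN: in_txn=True, pending={}
Op 8: UPDATE a=14 (pending; pending now {a=14})
Op 9: UPDATE a=23 (pending; pending now {a=23})
Op 10: ROLLBACK: discarded pending ['a']; in_txn=False
Op 11: UPDATE a=15 (auto-commit; committed a=15)
Op 12: UPDATE a=26 (auto-commit; committed a=26)
ROLLBACK at op 10 discards: ['a']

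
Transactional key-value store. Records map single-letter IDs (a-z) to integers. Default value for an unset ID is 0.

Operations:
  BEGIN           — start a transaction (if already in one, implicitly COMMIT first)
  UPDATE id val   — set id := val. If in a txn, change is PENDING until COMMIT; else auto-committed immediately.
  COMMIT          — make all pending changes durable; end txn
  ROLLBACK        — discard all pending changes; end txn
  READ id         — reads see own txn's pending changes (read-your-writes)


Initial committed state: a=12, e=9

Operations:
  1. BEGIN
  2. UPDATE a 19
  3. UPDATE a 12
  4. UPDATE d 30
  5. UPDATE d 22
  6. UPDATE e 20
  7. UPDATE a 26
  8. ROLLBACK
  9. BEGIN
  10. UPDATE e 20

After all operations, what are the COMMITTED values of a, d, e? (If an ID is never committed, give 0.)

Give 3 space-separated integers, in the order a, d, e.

Answer: 12 0 9

Derivation:
Initial committed: {a=12, e=9}
Op 1: BEGIN: in_txn=True, pending={}
Op 2: UPDATE a=19 (pending; pending now {a=19})
Op 3: UPDATE a=12 (pending; pending now {a=12})
Op 4: UPDATE d=30 (pending; pending now {a=12, d=30})
Op 5: UPDATE d=22 (pending; pending now {a=12, d=22})
Op 6: UPDATE e=20 (pending; pending now {a=12, d=22, e=20})
Op 7: UPDATE a=26 (pending; pending now {a=26, d=22, e=20})
Op 8: ROLLBACK: discarded pending ['a', 'd', 'e']; in_txn=False
Op 9: BEGIN: in_txn=True, pending={}
Op 10: UPDATE e=20 (pending; pending now {e=20})
Final committed: {a=12, e=9}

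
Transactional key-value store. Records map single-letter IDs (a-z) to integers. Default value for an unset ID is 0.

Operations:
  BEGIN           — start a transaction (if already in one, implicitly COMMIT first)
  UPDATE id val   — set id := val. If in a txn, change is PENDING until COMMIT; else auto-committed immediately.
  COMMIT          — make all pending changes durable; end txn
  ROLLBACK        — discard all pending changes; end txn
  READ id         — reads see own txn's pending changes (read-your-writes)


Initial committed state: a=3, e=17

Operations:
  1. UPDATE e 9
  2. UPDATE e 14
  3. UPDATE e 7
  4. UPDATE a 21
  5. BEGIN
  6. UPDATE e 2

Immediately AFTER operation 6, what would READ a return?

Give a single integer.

Answer: 21

Derivation:
Initial committed: {a=3, e=17}
Op 1: UPDATE e=9 (auto-commit; committed e=9)
Op 2: UPDATE e=14 (auto-commit; committed e=14)
Op 3: UPDATE e=7 (auto-commit; committed e=7)
Op 4: UPDATE a=21 (auto-commit; committed a=21)
Op 5: BEGIN: in_txn=True, pending={}
Op 6: UPDATE e=2 (pending; pending now {e=2})
After op 6: visible(a) = 21 (pending={e=2}, committed={a=21, e=7})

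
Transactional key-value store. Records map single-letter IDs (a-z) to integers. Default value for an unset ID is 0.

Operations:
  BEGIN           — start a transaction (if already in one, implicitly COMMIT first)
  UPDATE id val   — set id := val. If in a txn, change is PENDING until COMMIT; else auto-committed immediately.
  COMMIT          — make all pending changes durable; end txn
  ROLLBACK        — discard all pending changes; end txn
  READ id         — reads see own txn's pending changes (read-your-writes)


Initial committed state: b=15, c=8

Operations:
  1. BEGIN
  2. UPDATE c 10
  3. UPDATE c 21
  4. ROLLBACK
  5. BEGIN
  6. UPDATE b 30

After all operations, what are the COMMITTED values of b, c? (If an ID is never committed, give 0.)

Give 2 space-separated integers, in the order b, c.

Initial committed: {b=15, c=8}
Op 1: BEGIN: in_txn=True, pending={}
Op 2: UPDATE c=10 (pending; pending now {c=10})
Op 3: UPDATE c=21 (pending; pending now {c=21})
Op 4: ROLLBACK: discarded pending ['c']; in_txn=False
Op 5: BEGIN: in_txn=True, pending={}
Op 6: UPDATE b=30 (pending; pending now {b=30})
Final committed: {b=15, c=8}

Answer: 15 8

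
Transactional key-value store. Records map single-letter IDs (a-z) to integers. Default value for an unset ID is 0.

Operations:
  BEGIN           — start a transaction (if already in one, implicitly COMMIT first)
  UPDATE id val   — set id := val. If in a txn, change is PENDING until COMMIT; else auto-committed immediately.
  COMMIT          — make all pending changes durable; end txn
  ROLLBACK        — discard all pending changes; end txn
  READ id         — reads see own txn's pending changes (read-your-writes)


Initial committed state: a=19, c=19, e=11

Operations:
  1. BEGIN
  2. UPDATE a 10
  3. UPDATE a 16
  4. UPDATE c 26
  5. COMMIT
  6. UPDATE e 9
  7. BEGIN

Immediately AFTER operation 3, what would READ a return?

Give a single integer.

Answer: 16

Derivation:
Initial committed: {a=19, c=19, e=11}
Op 1: BEGIN: in_txn=True, pending={}
Op 2: UPDATE a=10 (pending; pending now {a=10})
Op 3: UPDATE a=16 (pending; pending now {a=16})
After op 3: visible(a) = 16 (pending={a=16}, committed={a=19, c=19, e=11})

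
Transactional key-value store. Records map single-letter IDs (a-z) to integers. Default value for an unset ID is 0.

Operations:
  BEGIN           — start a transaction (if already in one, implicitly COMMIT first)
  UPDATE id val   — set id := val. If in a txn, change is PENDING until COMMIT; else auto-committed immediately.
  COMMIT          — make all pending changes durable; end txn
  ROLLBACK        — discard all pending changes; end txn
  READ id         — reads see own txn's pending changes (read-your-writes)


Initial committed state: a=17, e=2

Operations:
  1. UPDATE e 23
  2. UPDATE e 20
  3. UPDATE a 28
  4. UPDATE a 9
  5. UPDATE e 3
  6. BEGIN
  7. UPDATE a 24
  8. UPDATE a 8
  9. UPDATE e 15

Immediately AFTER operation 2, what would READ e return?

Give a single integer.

Answer: 20

Derivation:
Initial committed: {a=17, e=2}
Op 1: UPDATE e=23 (auto-commit; committed e=23)
Op 2: UPDATE e=20 (auto-commit; committed e=20)
After op 2: visible(e) = 20 (pending={}, committed={a=17, e=20})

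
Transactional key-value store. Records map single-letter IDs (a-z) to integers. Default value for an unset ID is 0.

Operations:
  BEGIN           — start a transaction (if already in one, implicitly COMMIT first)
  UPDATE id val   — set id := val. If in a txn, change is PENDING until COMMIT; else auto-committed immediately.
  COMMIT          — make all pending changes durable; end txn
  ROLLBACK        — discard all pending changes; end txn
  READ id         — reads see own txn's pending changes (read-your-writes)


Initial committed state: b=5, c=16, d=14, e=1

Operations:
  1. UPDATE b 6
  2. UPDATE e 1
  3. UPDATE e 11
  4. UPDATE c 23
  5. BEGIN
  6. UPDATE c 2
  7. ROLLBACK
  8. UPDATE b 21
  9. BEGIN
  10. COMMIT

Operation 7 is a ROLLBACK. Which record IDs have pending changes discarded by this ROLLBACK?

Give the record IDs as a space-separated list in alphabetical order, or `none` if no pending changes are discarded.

Initial committed: {b=5, c=16, d=14, e=1}
Op 1: UPDATE b=6 (auto-commit; committed b=6)
Op 2: UPDATE e=1 (auto-commit; committed e=1)
Op 3: UPDATE e=11 (auto-commit; committed e=11)
Op 4: UPDATE c=23 (auto-commit; committed c=23)
Op 5: BEGIN: in_txn=True, pending={}
Op 6: UPDATE c=2 (pending; pending now {c=2})
Op 7: ROLLBACK: discarded pending ['c']; in_txn=False
Op 8: UPDATE b=21 (auto-commit; committed b=21)
Op 9: BEGIN: in_txn=True, pending={}
Op 10: COMMIT: merged [] into committed; committed now {b=21, c=23, d=14, e=11}
ROLLBACK at op 7 discards: ['c']

Answer: c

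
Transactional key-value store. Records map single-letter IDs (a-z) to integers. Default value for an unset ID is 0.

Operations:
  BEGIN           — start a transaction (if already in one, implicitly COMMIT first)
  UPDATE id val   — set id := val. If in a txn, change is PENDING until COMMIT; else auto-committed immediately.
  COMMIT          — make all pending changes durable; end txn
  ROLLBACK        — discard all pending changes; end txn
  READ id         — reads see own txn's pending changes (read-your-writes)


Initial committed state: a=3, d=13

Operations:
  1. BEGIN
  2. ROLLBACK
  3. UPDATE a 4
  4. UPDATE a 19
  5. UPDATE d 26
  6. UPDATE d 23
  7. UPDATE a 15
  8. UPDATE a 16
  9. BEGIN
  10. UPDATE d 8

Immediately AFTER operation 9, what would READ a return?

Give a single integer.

Answer: 16

Derivation:
Initial committed: {a=3, d=13}
Op 1: BEGIN: in_txn=True, pending={}
Op 2: ROLLBACK: discarded pending []; in_txn=False
Op 3: UPDATE a=4 (auto-commit; committed a=4)
Op 4: UPDATE a=19 (auto-commit; committed a=19)
Op 5: UPDATE d=26 (auto-commit; committed d=26)
Op 6: UPDATE d=23 (auto-commit; committed d=23)
Op 7: UPDATE a=15 (auto-commit; committed a=15)
Op 8: UPDATE a=16 (auto-commit; committed a=16)
Op 9: BEGIN: in_txn=True, pending={}
After op 9: visible(a) = 16 (pending={}, committed={a=16, d=23})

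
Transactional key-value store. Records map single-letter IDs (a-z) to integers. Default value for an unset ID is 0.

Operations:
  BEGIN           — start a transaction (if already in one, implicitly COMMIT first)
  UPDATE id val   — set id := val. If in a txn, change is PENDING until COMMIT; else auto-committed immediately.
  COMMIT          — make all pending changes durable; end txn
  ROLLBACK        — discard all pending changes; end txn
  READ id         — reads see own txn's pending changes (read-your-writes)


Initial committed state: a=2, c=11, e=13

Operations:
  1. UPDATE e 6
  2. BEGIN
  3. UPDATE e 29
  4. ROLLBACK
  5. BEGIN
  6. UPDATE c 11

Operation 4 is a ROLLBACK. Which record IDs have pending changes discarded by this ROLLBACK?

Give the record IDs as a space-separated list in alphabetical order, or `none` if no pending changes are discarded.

Answer: e

Derivation:
Initial committed: {a=2, c=11, e=13}
Op 1: UPDATE e=6 (auto-commit; committed e=6)
Op 2: BEGIN: in_txn=True, pending={}
Op 3: UPDATE e=29 (pending; pending now {e=29})
Op 4: ROLLBACK: discarded pending ['e']; in_txn=False
Op 5: BEGIN: in_txn=True, pending={}
Op 6: UPDATE c=11 (pending; pending now {c=11})
ROLLBACK at op 4 discards: ['e']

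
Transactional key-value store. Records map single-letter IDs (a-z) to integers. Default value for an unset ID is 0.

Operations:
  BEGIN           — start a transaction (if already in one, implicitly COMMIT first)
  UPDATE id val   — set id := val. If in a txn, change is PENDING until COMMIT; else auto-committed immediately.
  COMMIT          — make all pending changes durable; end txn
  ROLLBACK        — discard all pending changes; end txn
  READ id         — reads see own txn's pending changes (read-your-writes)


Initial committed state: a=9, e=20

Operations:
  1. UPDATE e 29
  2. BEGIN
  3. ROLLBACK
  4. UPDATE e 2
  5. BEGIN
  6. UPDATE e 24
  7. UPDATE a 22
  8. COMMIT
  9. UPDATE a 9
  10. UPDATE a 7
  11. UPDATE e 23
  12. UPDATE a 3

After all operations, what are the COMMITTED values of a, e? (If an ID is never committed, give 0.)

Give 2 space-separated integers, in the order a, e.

Answer: 3 23

Derivation:
Initial committed: {a=9, e=20}
Op 1: UPDATE e=29 (auto-commit; committed e=29)
Op 2: BEGIN: in_txn=True, pending={}
Op 3: ROLLBACK: discarded pending []; in_txn=False
Op 4: UPDATE e=2 (auto-commit; committed e=2)
Op 5: BEGIN: in_txn=True, pending={}
Op 6: UPDATE e=24 (pending; pending now {e=24})
Op 7: UPDATE a=22 (pending; pending now {a=22, e=24})
Op 8: COMMIT: merged ['a', 'e'] into committed; committed now {a=22, e=24}
Op 9: UPDATE a=9 (auto-commit; committed a=9)
Op 10: UPDATE a=7 (auto-commit; committed a=7)
Op 11: UPDATE e=23 (auto-commit; committed e=23)
Op 12: UPDATE a=3 (auto-commit; committed a=3)
Final committed: {a=3, e=23}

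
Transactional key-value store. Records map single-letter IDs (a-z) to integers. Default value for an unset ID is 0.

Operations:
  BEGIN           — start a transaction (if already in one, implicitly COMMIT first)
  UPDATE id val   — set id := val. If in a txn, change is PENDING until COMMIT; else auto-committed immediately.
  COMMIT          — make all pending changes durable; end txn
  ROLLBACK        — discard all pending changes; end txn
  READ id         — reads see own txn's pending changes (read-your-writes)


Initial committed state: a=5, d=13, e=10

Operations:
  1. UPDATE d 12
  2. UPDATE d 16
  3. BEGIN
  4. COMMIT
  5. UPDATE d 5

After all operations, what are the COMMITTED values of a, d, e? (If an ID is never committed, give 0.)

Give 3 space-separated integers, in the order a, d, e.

Initial committed: {a=5, d=13, e=10}
Op 1: UPDATE d=12 (auto-commit; committed d=12)
Op 2: UPDATE d=16 (auto-commit; committed d=16)
Op 3: BEGIN: in_txn=True, pending={}
Op 4: COMMIT: merged [] into committed; committed now {a=5, d=16, e=10}
Op 5: UPDATE d=5 (auto-commit; committed d=5)
Final committed: {a=5, d=5, e=10}

Answer: 5 5 10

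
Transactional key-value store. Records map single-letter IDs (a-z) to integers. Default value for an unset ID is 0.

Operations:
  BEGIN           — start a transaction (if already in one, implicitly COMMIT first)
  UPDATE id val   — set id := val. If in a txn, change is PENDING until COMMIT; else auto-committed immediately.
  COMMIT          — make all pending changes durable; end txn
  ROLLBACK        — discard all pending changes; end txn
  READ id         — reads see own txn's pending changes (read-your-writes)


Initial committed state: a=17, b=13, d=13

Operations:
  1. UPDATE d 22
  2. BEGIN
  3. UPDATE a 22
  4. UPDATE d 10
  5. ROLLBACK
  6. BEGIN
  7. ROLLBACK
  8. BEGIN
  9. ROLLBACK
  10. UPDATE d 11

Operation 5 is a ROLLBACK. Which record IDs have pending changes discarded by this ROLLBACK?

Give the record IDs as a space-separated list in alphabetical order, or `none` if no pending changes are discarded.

Initial committed: {a=17, b=13, d=13}
Op 1: UPDATE d=22 (auto-commit; committed d=22)
Op 2: BEGIN: in_txn=True, pending={}
Op 3: UPDATE a=22 (pending; pending now {a=22})
Op 4: UPDATE d=10 (pending; pending now {a=22, d=10})
Op 5: ROLLBACK: discarded pending ['a', 'd']; in_txn=False
Op 6: BEGIN: in_txn=True, pending={}
Op 7: ROLLBACK: discarded pending []; in_txn=False
Op 8: BEGIN: in_txn=True, pending={}
Op 9: ROLLBACK: discarded pending []; in_txn=False
Op 10: UPDATE d=11 (auto-commit; committed d=11)
ROLLBACK at op 5 discards: ['a', 'd']

Answer: a d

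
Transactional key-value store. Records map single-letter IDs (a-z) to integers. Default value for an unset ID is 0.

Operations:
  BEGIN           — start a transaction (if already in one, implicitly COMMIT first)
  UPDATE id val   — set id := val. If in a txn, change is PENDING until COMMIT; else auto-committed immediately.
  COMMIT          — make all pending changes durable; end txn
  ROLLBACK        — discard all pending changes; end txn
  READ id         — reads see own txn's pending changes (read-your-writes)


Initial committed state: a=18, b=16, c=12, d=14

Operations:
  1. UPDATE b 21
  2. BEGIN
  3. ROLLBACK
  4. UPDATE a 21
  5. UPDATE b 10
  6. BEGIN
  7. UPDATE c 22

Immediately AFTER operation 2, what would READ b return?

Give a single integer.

Answer: 21

Derivation:
Initial committed: {a=18, b=16, c=12, d=14}
Op 1: UPDATE b=21 (auto-commit; committed b=21)
Op 2: BEGIN: in_txn=True, pending={}
After op 2: visible(b) = 21 (pending={}, committed={a=18, b=21, c=12, d=14})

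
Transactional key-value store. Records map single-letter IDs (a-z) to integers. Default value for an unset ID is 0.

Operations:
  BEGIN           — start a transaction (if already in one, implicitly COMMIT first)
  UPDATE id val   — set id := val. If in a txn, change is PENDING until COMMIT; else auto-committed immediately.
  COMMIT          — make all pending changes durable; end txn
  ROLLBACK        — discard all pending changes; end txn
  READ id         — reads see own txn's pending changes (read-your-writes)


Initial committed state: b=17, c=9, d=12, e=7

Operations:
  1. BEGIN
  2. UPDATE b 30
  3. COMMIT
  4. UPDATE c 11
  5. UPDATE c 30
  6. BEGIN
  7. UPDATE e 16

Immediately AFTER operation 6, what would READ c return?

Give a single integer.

Answer: 30

Derivation:
Initial committed: {b=17, c=9, d=12, e=7}
Op 1: BEGIN: in_txn=True, pending={}
Op 2: UPDATE b=30 (pending; pending now {b=30})
Op 3: COMMIT: merged ['b'] into committed; committed now {b=30, c=9, d=12, e=7}
Op 4: UPDATE c=11 (auto-commit; committed c=11)
Op 5: UPDATE c=30 (auto-commit; committed c=30)
Op 6: BEGIN: in_txn=True, pending={}
After op 6: visible(c) = 30 (pending={}, committed={b=30, c=30, d=12, e=7})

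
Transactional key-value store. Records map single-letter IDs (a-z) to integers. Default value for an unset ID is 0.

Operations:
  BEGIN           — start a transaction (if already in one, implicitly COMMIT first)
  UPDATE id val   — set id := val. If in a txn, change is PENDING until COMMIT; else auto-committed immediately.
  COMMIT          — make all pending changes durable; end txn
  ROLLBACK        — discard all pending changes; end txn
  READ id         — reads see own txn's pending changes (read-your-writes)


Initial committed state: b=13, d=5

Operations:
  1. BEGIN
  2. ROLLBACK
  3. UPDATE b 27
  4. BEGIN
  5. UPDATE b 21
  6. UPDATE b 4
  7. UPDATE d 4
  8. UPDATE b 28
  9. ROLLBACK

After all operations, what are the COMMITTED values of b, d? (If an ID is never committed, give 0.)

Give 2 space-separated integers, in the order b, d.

Answer: 27 5

Derivation:
Initial committed: {b=13, d=5}
Op 1: BEGIN: in_txn=True, pending={}
Op 2: ROLLBACK: discarded pending []; in_txn=False
Op 3: UPDATE b=27 (auto-commit; committed b=27)
Op 4: BEGIN: in_txn=True, pending={}
Op 5: UPDATE b=21 (pending; pending now {b=21})
Op 6: UPDATE b=4 (pending; pending now {b=4})
Op 7: UPDATE d=4 (pending; pending now {b=4, d=4})
Op 8: UPDATE b=28 (pending; pending now {b=28, d=4})
Op 9: ROLLBACK: discarded pending ['b', 'd']; in_txn=False
Final committed: {b=27, d=5}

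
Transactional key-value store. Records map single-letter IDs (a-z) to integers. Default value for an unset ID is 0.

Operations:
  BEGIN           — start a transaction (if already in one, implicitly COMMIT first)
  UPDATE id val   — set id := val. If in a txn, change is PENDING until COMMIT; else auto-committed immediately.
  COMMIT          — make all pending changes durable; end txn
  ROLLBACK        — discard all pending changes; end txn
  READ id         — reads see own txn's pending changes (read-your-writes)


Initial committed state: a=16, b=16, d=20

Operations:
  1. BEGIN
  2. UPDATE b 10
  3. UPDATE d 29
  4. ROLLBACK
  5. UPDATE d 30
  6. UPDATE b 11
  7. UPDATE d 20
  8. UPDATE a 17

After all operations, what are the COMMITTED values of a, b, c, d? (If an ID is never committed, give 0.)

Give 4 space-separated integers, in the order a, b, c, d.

Initial committed: {a=16, b=16, d=20}
Op 1: BEGIN: in_txn=True, pending={}
Op 2: UPDATE b=10 (pending; pending now {b=10})
Op 3: UPDATE d=29 (pending; pending now {b=10, d=29})
Op 4: ROLLBACK: discarded pending ['b', 'd']; in_txn=False
Op 5: UPDATE d=30 (auto-commit; committed d=30)
Op 6: UPDATE b=11 (auto-commit; committed b=11)
Op 7: UPDATE d=20 (auto-commit; committed d=20)
Op 8: UPDATE a=17 (auto-commit; committed a=17)
Final committed: {a=17, b=11, d=20}

Answer: 17 11 0 20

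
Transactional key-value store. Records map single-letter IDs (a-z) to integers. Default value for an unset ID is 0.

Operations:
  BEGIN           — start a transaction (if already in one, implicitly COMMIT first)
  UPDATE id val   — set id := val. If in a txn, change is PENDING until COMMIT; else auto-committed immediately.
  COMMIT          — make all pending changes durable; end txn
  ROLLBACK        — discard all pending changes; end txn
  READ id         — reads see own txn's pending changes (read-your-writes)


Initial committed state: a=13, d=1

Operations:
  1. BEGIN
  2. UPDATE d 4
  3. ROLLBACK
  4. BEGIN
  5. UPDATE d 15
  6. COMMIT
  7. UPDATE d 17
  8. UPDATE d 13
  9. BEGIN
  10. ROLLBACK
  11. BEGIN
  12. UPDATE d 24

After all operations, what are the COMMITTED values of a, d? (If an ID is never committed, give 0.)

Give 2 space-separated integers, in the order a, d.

Initial committed: {a=13, d=1}
Op 1: BEGIN: in_txn=True, pending={}
Op 2: UPDATE d=4 (pending; pending now {d=4})
Op 3: ROLLBACK: discarded pending ['d']; in_txn=False
Op 4: BEGIN: in_txn=True, pending={}
Op 5: UPDATE d=15 (pending; pending now {d=15})
Op 6: COMMIT: merged ['d'] into committed; committed now {a=13, d=15}
Op 7: UPDATE d=17 (auto-commit; committed d=17)
Op 8: UPDATE d=13 (auto-commit; committed d=13)
Op 9: BEGIN: in_txn=True, pending={}
Op 10: ROLLBACK: discarded pending []; in_txn=False
Op 11: BEGIN: in_txn=True, pending={}
Op 12: UPDATE d=24 (pending; pending now {d=24})
Final committed: {a=13, d=13}

Answer: 13 13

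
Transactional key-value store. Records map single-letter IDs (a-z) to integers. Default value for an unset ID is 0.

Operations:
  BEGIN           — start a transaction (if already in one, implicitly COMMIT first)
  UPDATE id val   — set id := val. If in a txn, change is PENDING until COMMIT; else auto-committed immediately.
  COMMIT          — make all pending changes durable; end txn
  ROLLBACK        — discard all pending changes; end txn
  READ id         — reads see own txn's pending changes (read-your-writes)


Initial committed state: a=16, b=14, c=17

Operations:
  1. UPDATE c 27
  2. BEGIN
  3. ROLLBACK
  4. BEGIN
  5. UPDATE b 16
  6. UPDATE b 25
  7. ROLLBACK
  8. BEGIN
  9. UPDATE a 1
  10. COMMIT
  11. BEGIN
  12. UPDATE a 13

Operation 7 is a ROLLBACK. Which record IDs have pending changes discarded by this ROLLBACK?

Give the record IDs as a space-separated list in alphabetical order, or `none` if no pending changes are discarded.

Initial committed: {a=16, b=14, c=17}
Op 1: UPDATE c=27 (auto-commit; committed c=27)
Op 2: BEGIN: in_txn=True, pending={}
Op 3: ROLLBACK: discarded pending []; in_txn=False
Op 4: BEGIN: in_txn=True, pending={}
Op 5: UPDATE b=16 (pending; pending now {b=16})
Op 6: UPDATE b=25 (pending; pending now {b=25})
Op 7: ROLLBACK: discarded pending ['b']; in_txn=False
Op 8: BEGIN: in_txn=True, pending={}
Op 9: UPDATE a=1 (pending; pending now {a=1})
Op 10: COMMIT: merged ['a'] into committed; committed now {a=1, b=14, c=27}
Op 11: BEGIN: in_txn=True, pending={}
Op 12: UPDATE a=13 (pending; pending now {a=13})
ROLLBACK at op 7 discards: ['b']

Answer: b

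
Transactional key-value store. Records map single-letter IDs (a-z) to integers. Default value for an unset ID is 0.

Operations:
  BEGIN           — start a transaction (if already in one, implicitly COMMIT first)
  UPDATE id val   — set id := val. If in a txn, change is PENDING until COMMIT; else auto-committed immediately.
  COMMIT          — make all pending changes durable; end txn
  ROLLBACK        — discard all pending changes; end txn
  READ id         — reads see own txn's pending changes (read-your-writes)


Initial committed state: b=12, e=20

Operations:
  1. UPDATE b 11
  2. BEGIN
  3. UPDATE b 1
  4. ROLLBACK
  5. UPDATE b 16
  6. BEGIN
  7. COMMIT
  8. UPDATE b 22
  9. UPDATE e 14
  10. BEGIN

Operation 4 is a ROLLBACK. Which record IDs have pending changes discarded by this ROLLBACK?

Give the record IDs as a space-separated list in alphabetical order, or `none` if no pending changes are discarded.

Initial committed: {b=12, e=20}
Op 1: UPDATE b=11 (auto-commit; committed b=11)
Op 2: BEGIN: in_txn=True, pending={}
Op 3: UPDATE b=1 (pending; pending now {b=1})
Op 4: ROLLBACK: discarded pending ['b']; in_txn=False
Op 5: UPDATE b=16 (auto-commit; committed b=16)
Op 6: BEGIN: in_txn=True, pending={}
Op 7: COMMIT: merged [] into committed; committed now {b=16, e=20}
Op 8: UPDATE b=22 (auto-commit; committed b=22)
Op 9: UPDATE e=14 (auto-commit; committed e=14)
Op 10: BEGIN: in_txn=True, pending={}
ROLLBACK at op 4 discards: ['b']

Answer: b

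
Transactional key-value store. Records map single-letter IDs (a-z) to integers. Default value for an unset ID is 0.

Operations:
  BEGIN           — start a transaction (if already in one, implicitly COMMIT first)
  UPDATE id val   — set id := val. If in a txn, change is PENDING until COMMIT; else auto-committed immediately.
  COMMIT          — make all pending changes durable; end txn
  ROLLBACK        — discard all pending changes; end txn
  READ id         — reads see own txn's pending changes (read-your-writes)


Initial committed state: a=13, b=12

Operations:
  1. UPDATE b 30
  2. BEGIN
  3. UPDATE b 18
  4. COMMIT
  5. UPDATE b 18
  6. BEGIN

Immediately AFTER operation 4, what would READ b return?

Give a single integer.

Answer: 18

Derivation:
Initial committed: {a=13, b=12}
Op 1: UPDATE b=30 (auto-commit; committed b=30)
Op 2: BEGIN: in_txn=True, pending={}
Op 3: UPDATE b=18 (pending; pending now {b=18})
Op 4: COMMIT: merged ['b'] into committed; committed now {a=13, b=18}
After op 4: visible(b) = 18 (pending={}, committed={a=13, b=18})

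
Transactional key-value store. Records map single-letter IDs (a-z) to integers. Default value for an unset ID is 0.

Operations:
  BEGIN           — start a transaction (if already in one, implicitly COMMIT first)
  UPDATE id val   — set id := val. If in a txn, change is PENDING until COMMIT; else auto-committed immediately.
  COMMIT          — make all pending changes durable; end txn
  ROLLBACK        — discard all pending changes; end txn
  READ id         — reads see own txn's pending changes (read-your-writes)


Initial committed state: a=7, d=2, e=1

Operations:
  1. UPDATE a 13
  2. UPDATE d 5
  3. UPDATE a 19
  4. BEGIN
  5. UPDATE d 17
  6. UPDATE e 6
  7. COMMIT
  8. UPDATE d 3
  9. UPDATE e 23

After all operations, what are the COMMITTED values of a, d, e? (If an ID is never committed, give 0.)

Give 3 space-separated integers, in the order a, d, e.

Initial committed: {a=7, d=2, e=1}
Op 1: UPDATE a=13 (auto-commit; committed a=13)
Op 2: UPDATE d=5 (auto-commit; committed d=5)
Op 3: UPDATE a=19 (auto-commit; committed a=19)
Op 4: BEGIN: in_txn=True, pending={}
Op 5: UPDATE d=17 (pending; pending now {d=17})
Op 6: UPDATE e=6 (pending; pending now {d=17, e=6})
Op 7: COMMIT: merged ['d', 'e'] into committed; committed now {a=19, d=17, e=6}
Op 8: UPDATE d=3 (auto-commit; committed d=3)
Op 9: UPDATE e=23 (auto-commit; committed e=23)
Final committed: {a=19, d=3, e=23}

Answer: 19 3 23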